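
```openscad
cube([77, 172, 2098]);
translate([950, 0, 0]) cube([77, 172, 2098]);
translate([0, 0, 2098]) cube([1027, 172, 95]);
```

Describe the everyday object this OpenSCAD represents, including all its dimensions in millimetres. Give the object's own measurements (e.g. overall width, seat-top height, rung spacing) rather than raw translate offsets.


A door frame. The clear opening is 873 mm wide and 2098 mm high. Two 77 mm wide jambs, 172 mm deep, stand either side of the opening from the floor to the top of the opening. A 95 mm thick head sits across the top of both jambs, spanning the full outside width of the frame.


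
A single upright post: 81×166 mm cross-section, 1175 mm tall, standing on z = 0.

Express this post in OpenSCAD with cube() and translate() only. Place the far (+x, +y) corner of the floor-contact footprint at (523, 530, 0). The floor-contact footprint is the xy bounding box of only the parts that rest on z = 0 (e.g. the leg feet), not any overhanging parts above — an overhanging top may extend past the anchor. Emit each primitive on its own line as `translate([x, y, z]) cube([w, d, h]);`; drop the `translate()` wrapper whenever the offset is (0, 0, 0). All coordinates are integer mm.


translate([442, 364, 0]) cube([81, 166, 1175]);


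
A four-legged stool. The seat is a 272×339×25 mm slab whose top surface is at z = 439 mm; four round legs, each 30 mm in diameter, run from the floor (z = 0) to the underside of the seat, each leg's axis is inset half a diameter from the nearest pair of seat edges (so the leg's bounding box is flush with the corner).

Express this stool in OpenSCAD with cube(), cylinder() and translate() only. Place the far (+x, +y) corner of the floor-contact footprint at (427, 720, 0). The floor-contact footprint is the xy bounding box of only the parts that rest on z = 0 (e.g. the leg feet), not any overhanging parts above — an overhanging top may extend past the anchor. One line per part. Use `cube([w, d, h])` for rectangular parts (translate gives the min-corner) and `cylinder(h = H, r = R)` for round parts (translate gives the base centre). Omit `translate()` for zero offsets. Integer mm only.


// leg_h = 439 - 25 = 414
translate([155, 381, 414]) cube([272, 339, 25]);
translate([170, 396, 0]) cylinder(h = 414, r = 15);
translate([412, 396, 0]) cylinder(h = 414, r = 15);
translate([170, 705, 0]) cylinder(h = 414, r = 15);
translate([412, 705, 0]) cylinder(h = 414, r = 15);


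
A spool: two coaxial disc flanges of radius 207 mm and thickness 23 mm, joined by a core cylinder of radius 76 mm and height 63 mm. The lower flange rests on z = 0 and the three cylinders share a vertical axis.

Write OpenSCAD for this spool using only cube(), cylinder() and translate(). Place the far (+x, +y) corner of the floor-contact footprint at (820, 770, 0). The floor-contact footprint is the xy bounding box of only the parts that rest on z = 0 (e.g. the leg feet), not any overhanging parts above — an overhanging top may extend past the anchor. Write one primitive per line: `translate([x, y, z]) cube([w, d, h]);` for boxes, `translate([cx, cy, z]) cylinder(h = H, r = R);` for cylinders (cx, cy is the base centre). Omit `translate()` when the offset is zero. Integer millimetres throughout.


translate([613, 563, 0]) cylinder(h = 23, r = 207);
translate([613, 563, 23]) cylinder(h = 63, r = 76);
translate([613, 563, 86]) cylinder(h = 23, r = 207);


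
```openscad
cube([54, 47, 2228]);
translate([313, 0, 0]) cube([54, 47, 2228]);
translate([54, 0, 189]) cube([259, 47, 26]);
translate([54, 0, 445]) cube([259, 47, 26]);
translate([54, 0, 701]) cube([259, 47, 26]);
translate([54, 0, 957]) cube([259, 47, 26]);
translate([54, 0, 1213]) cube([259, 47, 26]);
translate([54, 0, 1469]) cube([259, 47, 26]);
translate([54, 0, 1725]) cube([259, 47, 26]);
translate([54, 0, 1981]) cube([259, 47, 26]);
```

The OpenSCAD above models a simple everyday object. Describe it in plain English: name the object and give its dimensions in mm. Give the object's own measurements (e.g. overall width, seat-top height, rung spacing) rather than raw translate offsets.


A straight ladder. Two 54×47 mm vertical rails, 2228 mm tall, stand 367 mm apart (outside-to-outside) with their front faces coplanar on the −y side. 8 rungs, each 47 mm deep and 26 mm tall, span between the inner faces of the rails, front faces flush with the rails. The lowest rung's underside is at z = 189 mm and rungs are spaced 256 mm apart (underside to underside).


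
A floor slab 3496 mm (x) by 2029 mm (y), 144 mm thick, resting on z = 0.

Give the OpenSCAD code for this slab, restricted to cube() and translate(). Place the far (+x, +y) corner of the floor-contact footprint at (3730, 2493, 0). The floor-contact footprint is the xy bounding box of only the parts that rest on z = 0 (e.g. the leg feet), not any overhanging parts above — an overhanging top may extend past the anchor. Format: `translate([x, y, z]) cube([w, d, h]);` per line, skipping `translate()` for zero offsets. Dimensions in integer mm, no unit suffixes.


translate([234, 464, 0]) cube([3496, 2029, 144]);


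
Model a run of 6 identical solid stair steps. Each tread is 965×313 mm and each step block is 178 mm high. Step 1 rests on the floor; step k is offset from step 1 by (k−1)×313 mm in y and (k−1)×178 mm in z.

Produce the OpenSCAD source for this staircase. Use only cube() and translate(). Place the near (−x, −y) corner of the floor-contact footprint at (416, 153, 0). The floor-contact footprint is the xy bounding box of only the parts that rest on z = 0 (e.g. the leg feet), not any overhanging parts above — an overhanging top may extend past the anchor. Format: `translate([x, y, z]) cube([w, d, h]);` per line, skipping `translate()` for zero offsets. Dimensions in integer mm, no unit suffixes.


translate([416, 153, 0]) cube([965, 313, 178]);
translate([416, 466, 178]) cube([965, 313, 178]);
translate([416, 779, 356]) cube([965, 313, 178]);
translate([416, 1092, 534]) cube([965, 313, 178]);
translate([416, 1405, 712]) cube([965, 313, 178]);
translate([416, 1718, 890]) cube([965, 313, 178]);


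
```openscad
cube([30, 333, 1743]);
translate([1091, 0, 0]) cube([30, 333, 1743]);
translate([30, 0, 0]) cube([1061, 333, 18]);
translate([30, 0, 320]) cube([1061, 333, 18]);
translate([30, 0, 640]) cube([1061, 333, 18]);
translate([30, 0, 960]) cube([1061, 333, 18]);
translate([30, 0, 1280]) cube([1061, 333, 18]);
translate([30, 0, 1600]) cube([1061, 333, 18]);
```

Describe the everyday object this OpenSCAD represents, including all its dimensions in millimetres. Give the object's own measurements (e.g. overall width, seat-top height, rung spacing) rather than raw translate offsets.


An open bookshelf. Two side panels, each 30 mm thick, 333 mm deep and 1743 mm tall, stand 1121 mm apart (outside-to-outside). Between them sit 6 shelves, each 18 mm thick and 333 mm deep, spanning the full gap between the sides. The bottom shelf rests on the floor (its underside at z = 0) and the clear gap between one shelf's top and the next shelf's underside is 302 mm.


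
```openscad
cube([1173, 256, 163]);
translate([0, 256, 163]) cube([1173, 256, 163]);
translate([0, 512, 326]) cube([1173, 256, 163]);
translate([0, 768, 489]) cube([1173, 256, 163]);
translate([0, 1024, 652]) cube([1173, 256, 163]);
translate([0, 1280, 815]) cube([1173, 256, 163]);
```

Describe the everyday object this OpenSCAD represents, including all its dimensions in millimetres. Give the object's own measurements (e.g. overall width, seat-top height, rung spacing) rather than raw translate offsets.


A straight staircase of 6 solid steps. Each step is 1173 mm wide (x), 256 mm deep (y, the going) and 163 mm tall (the rise). The first step rests on the floor; each subsequent step sits one going further in +y and one rise higher in +z, directly behind and above the previous step with no overlap.


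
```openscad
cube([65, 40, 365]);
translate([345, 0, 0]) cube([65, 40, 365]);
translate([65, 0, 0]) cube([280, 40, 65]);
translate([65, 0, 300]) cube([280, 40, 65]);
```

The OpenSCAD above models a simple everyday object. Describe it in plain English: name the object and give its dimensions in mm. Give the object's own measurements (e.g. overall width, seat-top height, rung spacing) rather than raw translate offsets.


A rectangular picture frame lying in the x–z plane (depth along y). The opening is 280 mm wide (x) by 235 mm tall (z), surrounded by a border 65 mm wide on all four sides. The frame is 40 mm deep and is made of two full-height vertical stiles with two horizontal rails fitted between them.


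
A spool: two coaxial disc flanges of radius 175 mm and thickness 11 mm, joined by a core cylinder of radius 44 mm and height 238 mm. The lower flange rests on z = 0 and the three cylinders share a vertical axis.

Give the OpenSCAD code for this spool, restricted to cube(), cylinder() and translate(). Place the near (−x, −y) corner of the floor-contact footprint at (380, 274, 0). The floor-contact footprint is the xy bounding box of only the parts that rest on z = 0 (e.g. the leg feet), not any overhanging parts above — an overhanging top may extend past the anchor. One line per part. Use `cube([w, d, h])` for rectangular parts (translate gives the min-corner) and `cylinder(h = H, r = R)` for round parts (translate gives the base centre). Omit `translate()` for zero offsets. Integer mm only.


translate([555, 449, 0]) cylinder(h = 11, r = 175);
translate([555, 449, 11]) cylinder(h = 238, r = 44);
translate([555, 449, 249]) cylinder(h = 11, r = 175);


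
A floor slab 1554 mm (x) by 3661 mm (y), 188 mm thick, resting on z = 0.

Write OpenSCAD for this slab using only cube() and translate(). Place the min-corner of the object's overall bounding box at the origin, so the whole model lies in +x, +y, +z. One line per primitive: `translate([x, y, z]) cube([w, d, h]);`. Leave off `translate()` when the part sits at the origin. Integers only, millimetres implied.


cube([1554, 3661, 188]);


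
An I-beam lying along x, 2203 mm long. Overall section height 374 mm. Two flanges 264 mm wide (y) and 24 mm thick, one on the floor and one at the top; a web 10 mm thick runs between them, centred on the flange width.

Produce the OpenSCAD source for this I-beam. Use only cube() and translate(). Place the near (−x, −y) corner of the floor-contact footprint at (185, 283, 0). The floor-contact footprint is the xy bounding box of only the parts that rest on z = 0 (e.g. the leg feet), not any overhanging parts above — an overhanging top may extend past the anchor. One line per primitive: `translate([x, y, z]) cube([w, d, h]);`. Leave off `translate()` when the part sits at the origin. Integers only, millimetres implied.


translate([185, 283, 0]) cube([2203, 264, 24]);
translate([185, 410, 24]) cube([2203, 10, 326]);
translate([185, 283, 350]) cube([2203, 264, 24]);


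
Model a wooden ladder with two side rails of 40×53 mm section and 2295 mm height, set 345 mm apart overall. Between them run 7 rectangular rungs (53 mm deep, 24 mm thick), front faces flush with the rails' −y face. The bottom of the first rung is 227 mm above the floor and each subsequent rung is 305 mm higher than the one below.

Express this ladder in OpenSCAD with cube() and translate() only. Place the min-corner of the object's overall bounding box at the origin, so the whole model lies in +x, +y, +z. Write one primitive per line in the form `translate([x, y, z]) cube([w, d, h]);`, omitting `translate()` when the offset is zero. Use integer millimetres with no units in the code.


cube([40, 53, 2295]);
translate([305, 0, 0]) cube([40, 53, 2295]);
translate([40, 0, 227]) cube([265, 53, 24]);
translate([40, 0, 532]) cube([265, 53, 24]);
translate([40, 0, 837]) cube([265, 53, 24]);
translate([40, 0, 1142]) cube([265, 53, 24]);
translate([40, 0, 1447]) cube([265, 53, 24]);
translate([40, 0, 1752]) cube([265, 53, 24]);
translate([40, 0, 2057]) cube([265, 53, 24]);


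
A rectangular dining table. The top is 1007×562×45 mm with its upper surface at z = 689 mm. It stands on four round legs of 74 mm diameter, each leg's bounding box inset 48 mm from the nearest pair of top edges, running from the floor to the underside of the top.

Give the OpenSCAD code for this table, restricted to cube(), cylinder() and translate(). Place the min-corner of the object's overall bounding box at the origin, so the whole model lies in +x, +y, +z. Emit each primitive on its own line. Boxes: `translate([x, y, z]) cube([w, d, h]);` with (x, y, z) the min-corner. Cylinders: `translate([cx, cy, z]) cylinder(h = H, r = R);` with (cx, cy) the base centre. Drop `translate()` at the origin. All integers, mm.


translate([0, 0, 644]) cube([1007, 562, 45]);
translate([85, 85, 0]) cylinder(h = 644, r = 37);
translate([922, 85, 0]) cylinder(h = 644, r = 37);
translate([85, 477, 0]) cylinder(h = 644, r = 37);
translate([922, 477, 0]) cylinder(h = 644, r = 37);


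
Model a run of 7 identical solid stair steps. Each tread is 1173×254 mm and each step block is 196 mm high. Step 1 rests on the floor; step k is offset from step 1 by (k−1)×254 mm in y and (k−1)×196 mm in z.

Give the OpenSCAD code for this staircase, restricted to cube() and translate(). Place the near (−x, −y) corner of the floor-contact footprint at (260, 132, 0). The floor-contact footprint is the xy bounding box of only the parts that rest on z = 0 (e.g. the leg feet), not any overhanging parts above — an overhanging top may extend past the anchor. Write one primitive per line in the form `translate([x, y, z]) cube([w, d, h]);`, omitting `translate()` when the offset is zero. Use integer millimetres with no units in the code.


translate([260, 132, 0]) cube([1173, 254, 196]);
translate([260, 386, 196]) cube([1173, 254, 196]);
translate([260, 640, 392]) cube([1173, 254, 196]);
translate([260, 894, 588]) cube([1173, 254, 196]);
translate([260, 1148, 784]) cube([1173, 254, 196]);
translate([260, 1402, 980]) cube([1173, 254, 196]);
translate([260, 1656, 1176]) cube([1173, 254, 196]);


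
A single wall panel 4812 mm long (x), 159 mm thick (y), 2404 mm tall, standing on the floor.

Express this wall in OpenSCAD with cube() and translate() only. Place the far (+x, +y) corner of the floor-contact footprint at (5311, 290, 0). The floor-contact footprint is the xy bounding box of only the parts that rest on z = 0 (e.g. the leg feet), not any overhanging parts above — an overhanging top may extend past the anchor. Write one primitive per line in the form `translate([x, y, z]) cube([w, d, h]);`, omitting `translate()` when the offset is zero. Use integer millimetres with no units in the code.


translate([499, 131, 0]) cube([4812, 159, 2404]);


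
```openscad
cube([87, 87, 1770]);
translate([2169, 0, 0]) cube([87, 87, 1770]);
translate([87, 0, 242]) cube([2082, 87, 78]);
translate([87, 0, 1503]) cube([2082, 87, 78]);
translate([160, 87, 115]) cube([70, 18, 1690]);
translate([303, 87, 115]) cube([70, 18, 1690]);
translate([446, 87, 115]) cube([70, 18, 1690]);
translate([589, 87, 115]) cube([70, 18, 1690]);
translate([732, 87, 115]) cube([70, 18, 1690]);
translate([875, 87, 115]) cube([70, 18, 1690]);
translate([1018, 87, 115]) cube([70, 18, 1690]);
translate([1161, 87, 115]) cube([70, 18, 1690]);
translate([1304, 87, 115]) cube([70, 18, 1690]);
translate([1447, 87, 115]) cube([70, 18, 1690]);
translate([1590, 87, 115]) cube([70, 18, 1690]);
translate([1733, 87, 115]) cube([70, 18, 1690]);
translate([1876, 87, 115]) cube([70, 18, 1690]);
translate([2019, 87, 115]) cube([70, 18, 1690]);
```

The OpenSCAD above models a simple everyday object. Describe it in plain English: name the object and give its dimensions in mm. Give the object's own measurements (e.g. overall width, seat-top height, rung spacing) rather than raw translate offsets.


A fence section. Two 87×87 mm posts, 1770 mm tall, stand on the floor with a clear span of 2082 mm between their inner faces. Two horizontal rails of 87×78 mm section span the gap between the posts with their undersides at z = 242 mm and z = 1503 mm, flush with the posts' −y face. 14 pickets, each 70 mm wide, 18 mm thick and 1690 mm tall, are fixed to the +y face of the rails with their bottoms at z = 115 mm, spaced across the span with a 73 mm gap after the −x post and between neighbouring pickets, with 80 mm left before the +x post.


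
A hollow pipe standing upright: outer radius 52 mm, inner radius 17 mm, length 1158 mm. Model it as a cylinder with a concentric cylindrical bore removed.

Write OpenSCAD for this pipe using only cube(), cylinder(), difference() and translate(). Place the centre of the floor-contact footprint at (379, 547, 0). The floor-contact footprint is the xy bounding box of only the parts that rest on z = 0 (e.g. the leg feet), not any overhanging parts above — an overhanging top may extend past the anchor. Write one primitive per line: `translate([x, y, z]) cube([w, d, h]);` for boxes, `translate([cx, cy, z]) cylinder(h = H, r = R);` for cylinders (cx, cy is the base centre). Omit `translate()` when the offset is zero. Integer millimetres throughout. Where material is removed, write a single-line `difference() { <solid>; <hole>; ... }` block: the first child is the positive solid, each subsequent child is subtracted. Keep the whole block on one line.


difference() { translate([379, 547, 0]) cylinder(h = 1158, r = 52); translate([379, 547, 0]) cylinder(h = 1158, r = 17); }


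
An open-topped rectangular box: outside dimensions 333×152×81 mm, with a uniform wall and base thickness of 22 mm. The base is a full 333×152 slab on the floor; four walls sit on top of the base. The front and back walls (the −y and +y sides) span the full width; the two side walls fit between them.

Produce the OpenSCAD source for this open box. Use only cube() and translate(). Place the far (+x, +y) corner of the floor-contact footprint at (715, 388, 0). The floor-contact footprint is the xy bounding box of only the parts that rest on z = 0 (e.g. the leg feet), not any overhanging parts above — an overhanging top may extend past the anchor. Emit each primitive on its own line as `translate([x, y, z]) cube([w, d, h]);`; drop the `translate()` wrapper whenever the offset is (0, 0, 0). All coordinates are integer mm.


translate([382, 236, 0]) cube([333, 152, 22]);
translate([382, 236, 22]) cube([333, 22, 59]);
translate([382, 366, 22]) cube([333, 22, 59]);
translate([382, 258, 22]) cube([22, 108, 59]);
translate([693, 258, 22]) cube([22, 108, 59]);


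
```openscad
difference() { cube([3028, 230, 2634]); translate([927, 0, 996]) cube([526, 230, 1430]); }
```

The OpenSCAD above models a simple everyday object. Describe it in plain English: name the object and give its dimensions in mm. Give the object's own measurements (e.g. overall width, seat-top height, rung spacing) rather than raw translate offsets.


A wall 3028 mm long (x), 230 mm thick (y), 2634 mm tall, with a rectangular window opening cut through it. The opening is 526 mm wide and 1430 mm tall; its sill is at z = 996 mm and its near (−x) edge is 927 mm from the wall's −x end. The opening passes through the full wall thickness.


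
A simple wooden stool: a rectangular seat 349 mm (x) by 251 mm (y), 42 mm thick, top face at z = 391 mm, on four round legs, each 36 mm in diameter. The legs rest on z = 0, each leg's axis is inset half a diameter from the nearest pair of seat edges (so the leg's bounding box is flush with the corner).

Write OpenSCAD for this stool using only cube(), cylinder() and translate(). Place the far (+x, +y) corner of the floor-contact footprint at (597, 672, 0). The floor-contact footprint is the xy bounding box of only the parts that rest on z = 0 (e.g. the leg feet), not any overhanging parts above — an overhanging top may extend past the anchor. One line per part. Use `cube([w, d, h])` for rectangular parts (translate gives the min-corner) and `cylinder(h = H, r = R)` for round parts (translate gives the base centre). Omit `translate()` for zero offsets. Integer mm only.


translate([248, 421, 349]) cube([349, 251, 42]);
translate([266, 439, 0]) cylinder(h = 349, r = 18);
translate([579, 439, 0]) cylinder(h = 349, r = 18);
translate([266, 654, 0]) cylinder(h = 349, r = 18);
translate([579, 654, 0]) cylinder(h = 349, r = 18);


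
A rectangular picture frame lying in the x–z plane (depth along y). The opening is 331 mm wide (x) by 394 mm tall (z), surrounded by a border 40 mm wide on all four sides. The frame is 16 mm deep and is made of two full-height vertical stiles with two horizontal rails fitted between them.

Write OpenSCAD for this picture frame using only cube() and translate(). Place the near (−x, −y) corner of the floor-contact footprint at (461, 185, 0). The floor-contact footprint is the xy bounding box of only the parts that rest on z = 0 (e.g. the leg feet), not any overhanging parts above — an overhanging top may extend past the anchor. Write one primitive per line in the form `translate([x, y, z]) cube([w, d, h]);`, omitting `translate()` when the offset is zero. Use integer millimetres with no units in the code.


translate([461, 185, 0]) cube([40, 16, 474]);
translate([832, 185, 0]) cube([40, 16, 474]);
translate([501, 185, 0]) cube([331, 16, 40]);
translate([501, 185, 434]) cube([331, 16, 40]);


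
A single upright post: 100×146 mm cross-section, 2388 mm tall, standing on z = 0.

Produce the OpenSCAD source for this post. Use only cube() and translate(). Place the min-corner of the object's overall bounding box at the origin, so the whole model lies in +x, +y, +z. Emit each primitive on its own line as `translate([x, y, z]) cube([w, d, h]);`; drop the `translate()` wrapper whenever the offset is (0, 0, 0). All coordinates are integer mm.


cube([100, 146, 2388]);


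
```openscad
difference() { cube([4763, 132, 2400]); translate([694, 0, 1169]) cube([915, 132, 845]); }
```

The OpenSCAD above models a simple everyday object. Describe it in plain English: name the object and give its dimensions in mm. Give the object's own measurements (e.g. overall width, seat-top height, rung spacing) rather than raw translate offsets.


A wall 4763 mm long (x), 132 mm thick (y), 2400 mm tall, with a rectangular window opening cut through it. The opening is 915 mm wide and 845 mm tall; its sill is at z = 1169 mm and its near (−x) edge is 694 mm from the wall's −x end. The opening passes through the full wall thickness.


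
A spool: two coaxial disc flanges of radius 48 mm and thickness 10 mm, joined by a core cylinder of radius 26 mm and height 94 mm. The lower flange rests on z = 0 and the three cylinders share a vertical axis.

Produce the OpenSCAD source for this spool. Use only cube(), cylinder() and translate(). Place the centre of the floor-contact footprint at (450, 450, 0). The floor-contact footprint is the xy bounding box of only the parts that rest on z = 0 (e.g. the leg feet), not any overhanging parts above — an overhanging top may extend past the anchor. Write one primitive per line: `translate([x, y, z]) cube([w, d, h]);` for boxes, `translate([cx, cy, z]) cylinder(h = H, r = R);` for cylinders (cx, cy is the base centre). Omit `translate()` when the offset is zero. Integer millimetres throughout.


translate([450, 450, 0]) cylinder(h = 10, r = 48);
translate([450, 450, 10]) cylinder(h = 94, r = 26);
translate([450, 450, 104]) cylinder(h = 10, r = 48);


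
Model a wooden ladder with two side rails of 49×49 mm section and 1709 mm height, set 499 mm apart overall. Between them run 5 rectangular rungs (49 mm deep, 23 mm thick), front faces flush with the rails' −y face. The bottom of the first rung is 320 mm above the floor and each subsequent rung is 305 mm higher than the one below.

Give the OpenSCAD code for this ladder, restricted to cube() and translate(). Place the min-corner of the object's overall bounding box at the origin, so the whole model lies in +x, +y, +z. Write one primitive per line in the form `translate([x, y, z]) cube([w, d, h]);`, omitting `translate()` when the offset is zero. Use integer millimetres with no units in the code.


cube([49, 49, 1709]);
translate([450, 0, 0]) cube([49, 49, 1709]);
translate([49, 0, 320]) cube([401, 49, 23]);
translate([49, 0, 625]) cube([401, 49, 23]);
translate([49, 0, 930]) cube([401, 49, 23]);
translate([49, 0, 1235]) cube([401, 49, 23]);
translate([49, 0, 1540]) cube([401, 49, 23]);


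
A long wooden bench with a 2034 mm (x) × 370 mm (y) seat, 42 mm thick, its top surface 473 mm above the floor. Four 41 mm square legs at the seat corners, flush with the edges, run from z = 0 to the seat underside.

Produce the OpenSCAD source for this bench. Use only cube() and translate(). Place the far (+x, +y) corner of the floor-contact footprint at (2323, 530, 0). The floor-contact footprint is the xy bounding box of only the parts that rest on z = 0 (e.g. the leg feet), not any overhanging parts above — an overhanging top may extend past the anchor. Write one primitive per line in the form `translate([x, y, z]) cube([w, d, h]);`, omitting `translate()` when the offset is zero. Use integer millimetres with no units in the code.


translate([289, 160, 431]) cube([2034, 370, 42]);
translate([289, 160, 0]) cube([41, 41, 431]);
translate([289, 489, 0]) cube([41, 41, 431]);
translate([2282, 160, 0]) cube([41, 41, 431]);
translate([2282, 489, 0]) cube([41, 41, 431]);


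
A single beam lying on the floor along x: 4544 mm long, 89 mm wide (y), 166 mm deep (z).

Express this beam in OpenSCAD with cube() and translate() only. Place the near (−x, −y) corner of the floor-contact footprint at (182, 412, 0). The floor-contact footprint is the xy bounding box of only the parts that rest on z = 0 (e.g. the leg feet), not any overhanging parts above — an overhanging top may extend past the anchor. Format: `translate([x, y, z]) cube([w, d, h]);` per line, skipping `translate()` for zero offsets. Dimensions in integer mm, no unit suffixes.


translate([182, 412, 0]) cube([4544, 89, 166]);


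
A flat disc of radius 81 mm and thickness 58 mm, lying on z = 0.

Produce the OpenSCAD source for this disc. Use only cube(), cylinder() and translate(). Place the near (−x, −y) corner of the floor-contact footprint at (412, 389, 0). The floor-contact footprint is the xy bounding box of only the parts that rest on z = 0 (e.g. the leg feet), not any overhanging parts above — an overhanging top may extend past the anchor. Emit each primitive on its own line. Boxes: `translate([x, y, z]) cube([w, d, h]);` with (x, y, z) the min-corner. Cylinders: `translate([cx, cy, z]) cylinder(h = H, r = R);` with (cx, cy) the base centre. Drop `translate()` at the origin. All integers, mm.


translate([493, 470, 0]) cylinder(h = 58, r = 81);


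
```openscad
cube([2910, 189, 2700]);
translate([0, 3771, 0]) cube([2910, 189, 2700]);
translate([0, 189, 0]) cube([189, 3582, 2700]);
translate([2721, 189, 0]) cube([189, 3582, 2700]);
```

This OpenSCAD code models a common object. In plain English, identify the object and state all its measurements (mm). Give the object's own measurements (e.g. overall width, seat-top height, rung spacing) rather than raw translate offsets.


The wall frame of a small rectangular building: four walls, each 2700 mm tall and 189 mm thick, enclosing a footprint 2910 mm (x) by 3960 mm (y) outside-to-outside, with no floor or roof. The front and back walls (the −y and +y sides) span the full width; the two side walls fit between them.


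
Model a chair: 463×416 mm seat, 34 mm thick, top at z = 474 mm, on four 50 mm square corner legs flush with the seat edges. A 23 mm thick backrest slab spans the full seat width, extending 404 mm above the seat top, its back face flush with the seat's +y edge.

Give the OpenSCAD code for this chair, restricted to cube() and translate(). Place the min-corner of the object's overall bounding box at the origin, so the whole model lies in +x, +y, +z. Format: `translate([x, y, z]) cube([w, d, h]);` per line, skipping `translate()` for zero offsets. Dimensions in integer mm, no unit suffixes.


translate([0, 0, 440]) cube([463, 416, 34]);
cube([50, 50, 440]);
translate([413, 0, 0]) cube([50, 50, 440]);
translate([0, 366, 0]) cube([50, 50, 440]);
translate([413, 366, 0]) cube([50, 50, 440]);
translate([0, 393, 474]) cube([463, 23, 404]);


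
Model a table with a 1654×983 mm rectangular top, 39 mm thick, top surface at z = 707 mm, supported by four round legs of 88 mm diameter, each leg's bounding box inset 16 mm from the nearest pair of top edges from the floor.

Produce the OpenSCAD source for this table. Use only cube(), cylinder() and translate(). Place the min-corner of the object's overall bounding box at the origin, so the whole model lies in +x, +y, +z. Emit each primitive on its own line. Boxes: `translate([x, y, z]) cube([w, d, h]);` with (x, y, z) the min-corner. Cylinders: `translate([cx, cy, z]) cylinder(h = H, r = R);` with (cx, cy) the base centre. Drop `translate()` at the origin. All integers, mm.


// leg_h = 707 - 39 = 668
translate([0, 0, 668]) cube([1654, 983, 39]);
translate([60, 60, 0]) cylinder(h = 668, r = 44);
translate([1594, 60, 0]) cylinder(h = 668, r = 44);
translate([60, 923, 0]) cylinder(h = 668, r = 44);
translate([1594, 923, 0]) cylinder(h = 668, r = 44);


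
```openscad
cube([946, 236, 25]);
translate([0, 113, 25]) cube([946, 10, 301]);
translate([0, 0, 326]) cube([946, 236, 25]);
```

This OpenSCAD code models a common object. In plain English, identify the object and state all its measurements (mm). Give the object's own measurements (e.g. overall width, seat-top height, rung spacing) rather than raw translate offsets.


An I-beam lying along x, 946 mm long. Overall section height 351 mm. Two flanges 236 mm wide (y) and 25 mm thick, one on the floor and one at the top; a web 10 mm thick runs between them, centred on the flange width.


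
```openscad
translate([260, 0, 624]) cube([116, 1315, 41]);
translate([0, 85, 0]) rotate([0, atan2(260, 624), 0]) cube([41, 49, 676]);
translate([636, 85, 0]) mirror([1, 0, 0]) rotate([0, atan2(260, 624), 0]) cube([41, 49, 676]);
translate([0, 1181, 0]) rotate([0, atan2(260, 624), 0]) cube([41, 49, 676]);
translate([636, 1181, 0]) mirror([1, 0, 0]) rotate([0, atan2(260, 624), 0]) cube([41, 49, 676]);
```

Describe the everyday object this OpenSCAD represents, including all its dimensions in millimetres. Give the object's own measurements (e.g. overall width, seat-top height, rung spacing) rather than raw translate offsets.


A sawhorse. A 116×1315×41 mm beam (x, y, z) sits on two A-frame leg pairs. Each pair is two raked legs of 41×49 mm section (49 mm along y) splaying symmetrically in x. Each leg rises 624 mm vertically over 260 mm of horizontal reach and is 676 mm long along its own axis. Every leg's outer bottom edge rests on the floor and its outer top edge meets a bottom edge of the beam — the left legs (tilting toward +x) meet the beam's −x bottom edge, the right legs (their mirror images, tilting toward −x) meet its +x bottom edge — so the leg tops tuck under the beam, the beam's underside is 624 mm above the floor, and the feet are 636 mm apart outside-to-outside with the beam centred between them. The two leg pairs are set in 85 mm from either end of the beam.


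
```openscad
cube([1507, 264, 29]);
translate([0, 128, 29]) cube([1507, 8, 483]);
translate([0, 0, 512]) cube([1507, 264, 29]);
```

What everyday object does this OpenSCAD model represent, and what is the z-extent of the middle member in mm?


An I-beam. The web height is 483 mm.

Two wide flanges with a thin centred web — an I-beam. Overall 541 mm minus two 29 mm flanges gives a web of 541 − 2·29 = 483 mm.


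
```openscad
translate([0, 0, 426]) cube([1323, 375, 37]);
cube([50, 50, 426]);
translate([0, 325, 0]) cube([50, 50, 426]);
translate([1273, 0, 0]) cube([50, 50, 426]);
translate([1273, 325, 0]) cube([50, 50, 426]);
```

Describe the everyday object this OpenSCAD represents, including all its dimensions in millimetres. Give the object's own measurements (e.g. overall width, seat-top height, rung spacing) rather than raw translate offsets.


A long wooden bench with a 1323 mm (x) × 375 mm (y) seat, 37 mm thick, its top surface 463 mm above the floor. Four 50 mm square legs at the seat corners, flush with the edges, run from z = 0 to the seat underside.


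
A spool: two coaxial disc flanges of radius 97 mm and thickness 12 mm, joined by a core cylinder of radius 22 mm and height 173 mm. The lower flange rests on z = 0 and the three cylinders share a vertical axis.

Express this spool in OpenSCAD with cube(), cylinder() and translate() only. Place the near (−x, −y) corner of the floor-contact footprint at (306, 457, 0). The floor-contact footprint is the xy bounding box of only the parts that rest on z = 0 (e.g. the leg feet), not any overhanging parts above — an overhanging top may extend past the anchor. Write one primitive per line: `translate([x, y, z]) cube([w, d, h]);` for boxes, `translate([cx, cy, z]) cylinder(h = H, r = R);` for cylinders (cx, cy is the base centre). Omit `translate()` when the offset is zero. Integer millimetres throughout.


translate([403, 554, 0]) cylinder(h = 12, r = 97);
translate([403, 554, 12]) cylinder(h = 173, r = 22);
translate([403, 554, 185]) cylinder(h = 12, r = 97);


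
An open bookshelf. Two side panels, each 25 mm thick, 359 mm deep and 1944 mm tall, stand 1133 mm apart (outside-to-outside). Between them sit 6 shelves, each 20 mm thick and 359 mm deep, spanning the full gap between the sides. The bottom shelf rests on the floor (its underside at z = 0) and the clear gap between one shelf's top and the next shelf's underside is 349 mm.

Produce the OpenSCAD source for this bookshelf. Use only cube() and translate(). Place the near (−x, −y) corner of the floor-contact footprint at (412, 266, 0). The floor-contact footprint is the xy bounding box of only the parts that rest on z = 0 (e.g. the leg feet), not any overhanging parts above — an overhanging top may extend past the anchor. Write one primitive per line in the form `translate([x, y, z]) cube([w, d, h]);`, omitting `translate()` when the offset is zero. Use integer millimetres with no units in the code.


translate([412, 266, 0]) cube([25, 359, 1944]);
translate([1520, 266, 0]) cube([25, 359, 1944]);
translate([437, 266, 0]) cube([1083, 359, 20]);
translate([437, 266, 369]) cube([1083, 359, 20]);
translate([437, 266, 738]) cube([1083, 359, 20]);
translate([437, 266, 1107]) cube([1083, 359, 20]);
translate([437, 266, 1476]) cube([1083, 359, 20]);
translate([437, 266, 1845]) cube([1083, 359, 20]);


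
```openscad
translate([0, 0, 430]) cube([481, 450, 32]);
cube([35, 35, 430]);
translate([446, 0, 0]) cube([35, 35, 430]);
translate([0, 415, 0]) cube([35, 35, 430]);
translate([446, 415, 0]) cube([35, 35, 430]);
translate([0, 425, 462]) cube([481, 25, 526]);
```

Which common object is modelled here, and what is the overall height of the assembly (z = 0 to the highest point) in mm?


A chair. The overall height is 988 mm.

A slab on four corner posts with a tall panel at the back — a chair. The seat slab sits at z = 430 with thickness 32, and the 526 mm backrest starts at the seat top, so the overall height is 430 + 32 + 526 = 988 mm.


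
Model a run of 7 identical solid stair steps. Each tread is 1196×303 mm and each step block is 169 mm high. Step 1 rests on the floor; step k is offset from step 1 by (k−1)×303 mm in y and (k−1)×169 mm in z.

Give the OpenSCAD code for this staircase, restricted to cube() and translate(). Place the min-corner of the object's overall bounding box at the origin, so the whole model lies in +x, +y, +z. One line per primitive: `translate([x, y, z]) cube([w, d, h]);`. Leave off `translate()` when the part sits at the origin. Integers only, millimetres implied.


cube([1196, 303, 169]);
translate([0, 303, 169]) cube([1196, 303, 169]);
translate([0, 606, 338]) cube([1196, 303, 169]);
translate([0, 909, 507]) cube([1196, 303, 169]);
translate([0, 1212, 676]) cube([1196, 303, 169]);
translate([0, 1515, 845]) cube([1196, 303, 169]);
translate([0, 1818, 1014]) cube([1196, 303, 169]);


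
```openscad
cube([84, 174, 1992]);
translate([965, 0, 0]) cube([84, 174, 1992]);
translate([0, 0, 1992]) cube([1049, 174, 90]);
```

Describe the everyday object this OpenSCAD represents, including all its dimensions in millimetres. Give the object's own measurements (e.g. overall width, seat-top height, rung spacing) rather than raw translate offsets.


A door frame. The clear opening is 881 mm wide and 1992 mm high. Two 84 mm wide jambs, 174 mm deep, stand either side of the opening from the floor to the top of the opening. A 90 mm thick head sits across the top of both jambs, spanning the full outside width of the frame.


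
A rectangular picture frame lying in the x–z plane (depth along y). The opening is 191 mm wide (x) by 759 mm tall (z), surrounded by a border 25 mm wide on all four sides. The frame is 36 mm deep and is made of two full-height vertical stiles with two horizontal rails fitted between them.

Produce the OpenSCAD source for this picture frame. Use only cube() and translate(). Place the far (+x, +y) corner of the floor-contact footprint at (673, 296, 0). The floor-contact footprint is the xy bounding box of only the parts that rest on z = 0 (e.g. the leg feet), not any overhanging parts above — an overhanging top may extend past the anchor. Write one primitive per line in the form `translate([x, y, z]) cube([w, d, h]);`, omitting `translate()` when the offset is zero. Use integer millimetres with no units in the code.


translate([432, 260, 0]) cube([25, 36, 809]);
translate([648, 260, 0]) cube([25, 36, 809]);
translate([457, 260, 0]) cube([191, 36, 25]);
translate([457, 260, 784]) cube([191, 36, 25]);


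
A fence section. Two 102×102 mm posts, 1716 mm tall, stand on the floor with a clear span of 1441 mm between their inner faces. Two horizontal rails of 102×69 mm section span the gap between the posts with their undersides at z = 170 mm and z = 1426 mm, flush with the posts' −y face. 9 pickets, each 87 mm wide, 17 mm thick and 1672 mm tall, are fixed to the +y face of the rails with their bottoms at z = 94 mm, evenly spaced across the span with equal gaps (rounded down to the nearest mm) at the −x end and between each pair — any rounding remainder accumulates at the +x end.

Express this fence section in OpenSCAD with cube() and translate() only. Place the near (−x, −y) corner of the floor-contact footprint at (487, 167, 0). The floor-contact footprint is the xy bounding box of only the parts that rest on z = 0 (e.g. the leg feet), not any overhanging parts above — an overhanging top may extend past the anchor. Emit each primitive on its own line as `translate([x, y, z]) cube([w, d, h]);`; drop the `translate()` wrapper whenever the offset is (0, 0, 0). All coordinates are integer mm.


translate([487, 167, 0]) cube([102, 102, 1716]);
translate([2030, 167, 0]) cube([102, 102, 1716]);
translate([589, 167, 170]) cube([1441, 102, 69]);
translate([589, 167, 1426]) cube([1441, 102, 69]);
translate([654, 269, 94]) cube([87, 17, 1672]);
translate([806, 269, 94]) cube([87, 17, 1672]);
translate([958, 269, 94]) cube([87, 17, 1672]);
translate([1110, 269, 94]) cube([87, 17, 1672]);
translate([1262, 269, 94]) cube([87, 17, 1672]);
translate([1414, 269, 94]) cube([87, 17, 1672]);
translate([1566, 269, 94]) cube([87, 17, 1672]);
translate([1718, 269, 94]) cube([87, 17, 1672]);
translate([1870, 269, 94]) cube([87, 17, 1672]);


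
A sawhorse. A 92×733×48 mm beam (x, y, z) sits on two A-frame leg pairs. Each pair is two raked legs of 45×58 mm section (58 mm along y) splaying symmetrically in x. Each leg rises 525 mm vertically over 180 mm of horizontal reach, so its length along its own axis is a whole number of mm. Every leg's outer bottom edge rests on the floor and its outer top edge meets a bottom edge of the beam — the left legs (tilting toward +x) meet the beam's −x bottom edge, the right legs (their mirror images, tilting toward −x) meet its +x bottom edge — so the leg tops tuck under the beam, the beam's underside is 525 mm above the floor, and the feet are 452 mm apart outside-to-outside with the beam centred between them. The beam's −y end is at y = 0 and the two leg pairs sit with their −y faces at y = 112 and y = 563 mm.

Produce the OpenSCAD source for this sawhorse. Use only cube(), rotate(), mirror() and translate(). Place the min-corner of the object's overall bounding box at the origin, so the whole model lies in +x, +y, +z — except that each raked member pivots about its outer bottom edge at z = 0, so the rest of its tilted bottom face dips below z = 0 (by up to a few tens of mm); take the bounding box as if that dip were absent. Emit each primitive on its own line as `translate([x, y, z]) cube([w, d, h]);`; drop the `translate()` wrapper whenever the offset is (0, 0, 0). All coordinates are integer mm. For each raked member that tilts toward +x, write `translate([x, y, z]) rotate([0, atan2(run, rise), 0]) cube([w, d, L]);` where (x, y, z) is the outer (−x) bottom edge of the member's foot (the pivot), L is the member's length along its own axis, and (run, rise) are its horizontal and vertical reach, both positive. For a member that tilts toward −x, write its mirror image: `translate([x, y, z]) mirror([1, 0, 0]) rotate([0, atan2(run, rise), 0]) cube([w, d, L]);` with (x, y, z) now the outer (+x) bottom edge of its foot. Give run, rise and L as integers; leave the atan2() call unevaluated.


translate([180, 0, 525]) cube([92, 733, 48]);
translate([0, 112, 0]) rotate([0, atan2(180, 525), 0]) cube([45, 58, 555]);
translate([452, 112, 0]) mirror([1, 0, 0]) rotate([0, atan2(180, 525), 0]) cube([45, 58, 555]);
translate([0, 563, 0]) rotate([0, atan2(180, 525), 0]) cube([45, 58, 555]);
translate([452, 563, 0]) mirror([1, 0, 0]) rotate([0, atan2(180, 525), 0]) cube([45, 58, 555]);
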